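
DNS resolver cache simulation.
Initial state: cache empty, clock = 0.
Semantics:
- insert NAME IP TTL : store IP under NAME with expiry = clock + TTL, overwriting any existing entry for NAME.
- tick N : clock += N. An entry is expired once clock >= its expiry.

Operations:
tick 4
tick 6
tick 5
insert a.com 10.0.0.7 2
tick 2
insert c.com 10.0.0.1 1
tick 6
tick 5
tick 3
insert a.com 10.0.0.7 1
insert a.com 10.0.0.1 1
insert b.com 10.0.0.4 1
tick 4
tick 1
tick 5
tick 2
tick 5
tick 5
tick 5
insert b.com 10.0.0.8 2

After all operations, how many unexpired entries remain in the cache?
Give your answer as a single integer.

Op 1: tick 4 -> clock=4.
Op 2: tick 6 -> clock=10.
Op 3: tick 5 -> clock=15.
Op 4: insert a.com -> 10.0.0.7 (expiry=15+2=17). clock=15
Op 5: tick 2 -> clock=17. purged={a.com}
Op 6: insert c.com -> 10.0.0.1 (expiry=17+1=18). clock=17
Op 7: tick 6 -> clock=23. purged={c.com}
Op 8: tick 5 -> clock=28.
Op 9: tick 3 -> clock=31.
Op 10: insert a.com -> 10.0.0.7 (expiry=31+1=32). clock=31
Op 11: insert a.com -> 10.0.0.1 (expiry=31+1=32). clock=31
Op 12: insert b.com -> 10.0.0.4 (expiry=31+1=32). clock=31
Op 13: tick 4 -> clock=35. purged={a.com,b.com}
Op 14: tick 1 -> clock=36.
Op 15: tick 5 -> clock=41.
Op 16: tick 2 -> clock=43.
Op 17: tick 5 -> clock=48.
Op 18: tick 5 -> clock=53.
Op 19: tick 5 -> clock=58.
Op 20: insert b.com -> 10.0.0.8 (expiry=58+2=60). clock=58
Final cache (unexpired): {b.com} -> size=1

Answer: 1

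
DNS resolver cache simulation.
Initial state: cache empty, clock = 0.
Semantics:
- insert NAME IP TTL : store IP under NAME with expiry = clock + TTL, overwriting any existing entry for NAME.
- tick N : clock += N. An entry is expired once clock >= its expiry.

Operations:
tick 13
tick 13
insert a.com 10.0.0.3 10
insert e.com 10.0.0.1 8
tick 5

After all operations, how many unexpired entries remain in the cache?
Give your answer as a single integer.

Op 1: tick 13 -> clock=13.
Op 2: tick 13 -> clock=26.
Op 3: insert a.com -> 10.0.0.3 (expiry=26+10=36). clock=26
Op 4: insert e.com -> 10.0.0.1 (expiry=26+8=34). clock=26
Op 5: tick 5 -> clock=31.
Final cache (unexpired): {a.com,e.com} -> size=2

Answer: 2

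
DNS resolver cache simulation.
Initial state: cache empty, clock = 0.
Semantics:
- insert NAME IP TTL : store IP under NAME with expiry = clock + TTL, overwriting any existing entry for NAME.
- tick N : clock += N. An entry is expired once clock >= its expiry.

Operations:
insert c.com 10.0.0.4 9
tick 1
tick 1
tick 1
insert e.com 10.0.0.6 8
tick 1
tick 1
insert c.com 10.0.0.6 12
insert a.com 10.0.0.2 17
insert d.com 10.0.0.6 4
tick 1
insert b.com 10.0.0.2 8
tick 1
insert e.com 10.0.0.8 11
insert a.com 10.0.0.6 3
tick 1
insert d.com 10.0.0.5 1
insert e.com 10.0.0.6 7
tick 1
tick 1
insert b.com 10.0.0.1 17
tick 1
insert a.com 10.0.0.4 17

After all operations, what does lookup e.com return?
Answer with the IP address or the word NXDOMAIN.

Answer: 10.0.0.6

Derivation:
Op 1: insert c.com -> 10.0.0.4 (expiry=0+9=9). clock=0
Op 2: tick 1 -> clock=1.
Op 3: tick 1 -> clock=2.
Op 4: tick 1 -> clock=3.
Op 5: insert e.com -> 10.0.0.6 (expiry=3+8=11). clock=3
Op 6: tick 1 -> clock=4.
Op 7: tick 1 -> clock=5.
Op 8: insert c.com -> 10.0.0.6 (expiry=5+12=17). clock=5
Op 9: insert a.com -> 10.0.0.2 (expiry=5+17=22). clock=5
Op 10: insert d.com -> 10.0.0.6 (expiry=5+4=9). clock=5
Op 11: tick 1 -> clock=6.
Op 12: insert b.com -> 10.0.0.2 (expiry=6+8=14). clock=6
Op 13: tick 1 -> clock=7.
Op 14: insert e.com -> 10.0.0.8 (expiry=7+11=18). clock=7
Op 15: insert a.com -> 10.0.0.6 (expiry=7+3=10). clock=7
Op 16: tick 1 -> clock=8.
Op 17: insert d.com -> 10.0.0.5 (expiry=8+1=9). clock=8
Op 18: insert e.com -> 10.0.0.6 (expiry=8+7=15). clock=8
Op 19: tick 1 -> clock=9. purged={d.com}
Op 20: tick 1 -> clock=10. purged={a.com}
Op 21: insert b.com -> 10.0.0.1 (expiry=10+17=27). clock=10
Op 22: tick 1 -> clock=11.
Op 23: insert a.com -> 10.0.0.4 (expiry=11+17=28). clock=11
lookup e.com: present, ip=10.0.0.6 expiry=15 > clock=11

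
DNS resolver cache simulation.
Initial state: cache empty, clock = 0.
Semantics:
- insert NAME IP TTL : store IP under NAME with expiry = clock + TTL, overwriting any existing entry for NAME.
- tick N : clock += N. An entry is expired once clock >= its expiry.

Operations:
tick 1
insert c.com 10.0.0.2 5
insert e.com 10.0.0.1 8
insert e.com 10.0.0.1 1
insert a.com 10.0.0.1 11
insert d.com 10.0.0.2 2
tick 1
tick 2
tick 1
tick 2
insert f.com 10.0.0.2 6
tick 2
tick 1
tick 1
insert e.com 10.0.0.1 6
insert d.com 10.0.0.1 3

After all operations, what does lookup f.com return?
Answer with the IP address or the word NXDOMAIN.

Op 1: tick 1 -> clock=1.
Op 2: insert c.com -> 10.0.0.2 (expiry=1+5=6). clock=1
Op 3: insert e.com -> 10.0.0.1 (expiry=1+8=9). clock=1
Op 4: insert e.com -> 10.0.0.1 (expiry=1+1=2). clock=1
Op 5: insert a.com -> 10.0.0.1 (expiry=1+11=12). clock=1
Op 6: insert d.com -> 10.0.0.2 (expiry=1+2=3). clock=1
Op 7: tick 1 -> clock=2. purged={e.com}
Op 8: tick 2 -> clock=4. purged={d.com}
Op 9: tick 1 -> clock=5.
Op 10: tick 2 -> clock=7. purged={c.com}
Op 11: insert f.com -> 10.0.0.2 (expiry=7+6=13). clock=7
Op 12: tick 2 -> clock=9.
Op 13: tick 1 -> clock=10.
Op 14: tick 1 -> clock=11.
Op 15: insert e.com -> 10.0.0.1 (expiry=11+6=17). clock=11
Op 16: insert d.com -> 10.0.0.1 (expiry=11+3=14). clock=11
lookup f.com: present, ip=10.0.0.2 expiry=13 > clock=11

Answer: 10.0.0.2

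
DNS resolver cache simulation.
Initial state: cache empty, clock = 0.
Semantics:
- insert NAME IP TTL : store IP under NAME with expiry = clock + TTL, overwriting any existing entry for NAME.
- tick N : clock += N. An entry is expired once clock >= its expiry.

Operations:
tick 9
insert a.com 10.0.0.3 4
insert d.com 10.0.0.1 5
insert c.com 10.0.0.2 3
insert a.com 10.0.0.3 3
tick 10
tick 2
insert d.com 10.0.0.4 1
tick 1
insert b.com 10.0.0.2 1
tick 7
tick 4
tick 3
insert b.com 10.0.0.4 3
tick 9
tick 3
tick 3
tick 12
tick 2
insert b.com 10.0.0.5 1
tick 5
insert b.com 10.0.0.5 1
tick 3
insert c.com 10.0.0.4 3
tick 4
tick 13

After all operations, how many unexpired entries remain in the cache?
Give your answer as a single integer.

Op 1: tick 9 -> clock=9.
Op 2: insert a.com -> 10.0.0.3 (expiry=9+4=13). clock=9
Op 3: insert d.com -> 10.0.0.1 (expiry=9+5=14). clock=9
Op 4: insert c.com -> 10.0.0.2 (expiry=9+3=12). clock=9
Op 5: insert a.com -> 10.0.0.3 (expiry=9+3=12). clock=9
Op 6: tick 10 -> clock=19. purged={a.com,c.com,d.com}
Op 7: tick 2 -> clock=21.
Op 8: insert d.com -> 10.0.0.4 (expiry=21+1=22). clock=21
Op 9: tick 1 -> clock=22. purged={d.com}
Op 10: insert b.com -> 10.0.0.2 (expiry=22+1=23). clock=22
Op 11: tick 7 -> clock=29. purged={b.com}
Op 12: tick 4 -> clock=33.
Op 13: tick 3 -> clock=36.
Op 14: insert b.com -> 10.0.0.4 (expiry=36+3=39). clock=36
Op 15: tick 9 -> clock=45. purged={b.com}
Op 16: tick 3 -> clock=48.
Op 17: tick 3 -> clock=51.
Op 18: tick 12 -> clock=63.
Op 19: tick 2 -> clock=65.
Op 20: insert b.com -> 10.0.0.5 (expiry=65+1=66). clock=65
Op 21: tick 5 -> clock=70. purged={b.com}
Op 22: insert b.com -> 10.0.0.5 (expiry=70+1=71). clock=70
Op 23: tick 3 -> clock=73. purged={b.com}
Op 24: insert c.com -> 10.0.0.4 (expiry=73+3=76). clock=73
Op 25: tick 4 -> clock=77. purged={c.com}
Op 26: tick 13 -> clock=90.
Final cache (unexpired): {} -> size=0

Answer: 0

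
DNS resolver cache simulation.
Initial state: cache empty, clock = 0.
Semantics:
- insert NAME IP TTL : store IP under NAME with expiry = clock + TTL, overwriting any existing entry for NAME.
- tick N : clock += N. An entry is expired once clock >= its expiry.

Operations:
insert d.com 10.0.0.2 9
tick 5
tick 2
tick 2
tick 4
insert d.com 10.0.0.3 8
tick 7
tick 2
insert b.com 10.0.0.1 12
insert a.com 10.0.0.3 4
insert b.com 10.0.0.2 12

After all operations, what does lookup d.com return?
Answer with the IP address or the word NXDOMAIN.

Answer: NXDOMAIN

Derivation:
Op 1: insert d.com -> 10.0.0.2 (expiry=0+9=9). clock=0
Op 2: tick 5 -> clock=5.
Op 3: tick 2 -> clock=7.
Op 4: tick 2 -> clock=9. purged={d.com}
Op 5: tick 4 -> clock=13.
Op 6: insert d.com -> 10.0.0.3 (expiry=13+8=21). clock=13
Op 7: tick 7 -> clock=20.
Op 8: tick 2 -> clock=22. purged={d.com}
Op 9: insert b.com -> 10.0.0.1 (expiry=22+12=34). clock=22
Op 10: insert a.com -> 10.0.0.3 (expiry=22+4=26). clock=22
Op 11: insert b.com -> 10.0.0.2 (expiry=22+12=34). clock=22
lookup d.com: not in cache (expired or never inserted)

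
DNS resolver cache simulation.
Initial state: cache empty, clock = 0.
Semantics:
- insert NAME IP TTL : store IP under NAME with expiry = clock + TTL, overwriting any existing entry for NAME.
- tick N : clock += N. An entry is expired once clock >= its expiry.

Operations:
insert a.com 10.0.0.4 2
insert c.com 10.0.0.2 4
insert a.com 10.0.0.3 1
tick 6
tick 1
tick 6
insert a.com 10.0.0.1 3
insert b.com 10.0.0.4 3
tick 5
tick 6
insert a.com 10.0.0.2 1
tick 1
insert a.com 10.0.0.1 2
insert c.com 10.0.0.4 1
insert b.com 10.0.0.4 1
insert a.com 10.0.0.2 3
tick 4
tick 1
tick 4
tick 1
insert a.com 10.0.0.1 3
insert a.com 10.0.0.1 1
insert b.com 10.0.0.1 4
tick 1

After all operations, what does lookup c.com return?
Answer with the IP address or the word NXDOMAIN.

Op 1: insert a.com -> 10.0.0.4 (expiry=0+2=2). clock=0
Op 2: insert c.com -> 10.0.0.2 (expiry=0+4=4). clock=0
Op 3: insert a.com -> 10.0.0.3 (expiry=0+1=1). clock=0
Op 4: tick 6 -> clock=6. purged={a.com,c.com}
Op 5: tick 1 -> clock=7.
Op 6: tick 6 -> clock=13.
Op 7: insert a.com -> 10.0.0.1 (expiry=13+3=16). clock=13
Op 8: insert b.com -> 10.0.0.4 (expiry=13+3=16). clock=13
Op 9: tick 5 -> clock=18. purged={a.com,b.com}
Op 10: tick 6 -> clock=24.
Op 11: insert a.com -> 10.0.0.2 (expiry=24+1=25). clock=24
Op 12: tick 1 -> clock=25. purged={a.com}
Op 13: insert a.com -> 10.0.0.1 (expiry=25+2=27). clock=25
Op 14: insert c.com -> 10.0.0.4 (expiry=25+1=26). clock=25
Op 15: insert b.com -> 10.0.0.4 (expiry=25+1=26). clock=25
Op 16: insert a.com -> 10.0.0.2 (expiry=25+3=28). clock=25
Op 17: tick 4 -> clock=29. purged={a.com,b.com,c.com}
Op 18: tick 1 -> clock=30.
Op 19: tick 4 -> clock=34.
Op 20: tick 1 -> clock=35.
Op 21: insert a.com -> 10.0.0.1 (expiry=35+3=38). clock=35
Op 22: insert a.com -> 10.0.0.1 (expiry=35+1=36). clock=35
Op 23: insert b.com -> 10.0.0.1 (expiry=35+4=39). clock=35
Op 24: tick 1 -> clock=36. purged={a.com}
lookup c.com: not in cache (expired or never inserted)

Answer: NXDOMAIN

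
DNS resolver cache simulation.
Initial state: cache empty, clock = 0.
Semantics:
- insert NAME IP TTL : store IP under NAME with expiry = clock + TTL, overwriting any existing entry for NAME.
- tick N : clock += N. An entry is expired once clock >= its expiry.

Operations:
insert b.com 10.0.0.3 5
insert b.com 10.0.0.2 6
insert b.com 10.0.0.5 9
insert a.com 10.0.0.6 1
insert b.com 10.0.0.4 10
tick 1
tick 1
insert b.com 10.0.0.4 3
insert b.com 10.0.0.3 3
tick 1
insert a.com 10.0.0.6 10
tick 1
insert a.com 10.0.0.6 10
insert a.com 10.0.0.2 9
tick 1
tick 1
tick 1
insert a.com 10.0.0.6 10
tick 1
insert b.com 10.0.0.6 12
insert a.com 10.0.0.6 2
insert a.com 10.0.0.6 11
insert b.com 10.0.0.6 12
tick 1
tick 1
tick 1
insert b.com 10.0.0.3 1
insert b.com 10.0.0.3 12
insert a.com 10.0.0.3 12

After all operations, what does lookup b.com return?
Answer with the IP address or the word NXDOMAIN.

Answer: 10.0.0.3

Derivation:
Op 1: insert b.com -> 10.0.0.3 (expiry=0+5=5). clock=0
Op 2: insert b.com -> 10.0.0.2 (expiry=0+6=6). clock=0
Op 3: insert b.com -> 10.0.0.5 (expiry=0+9=9). clock=0
Op 4: insert a.com -> 10.0.0.6 (expiry=0+1=1). clock=0
Op 5: insert b.com -> 10.0.0.4 (expiry=0+10=10). clock=0
Op 6: tick 1 -> clock=1. purged={a.com}
Op 7: tick 1 -> clock=2.
Op 8: insert b.com -> 10.0.0.4 (expiry=2+3=5). clock=2
Op 9: insert b.com -> 10.0.0.3 (expiry=2+3=5). clock=2
Op 10: tick 1 -> clock=3.
Op 11: insert a.com -> 10.0.0.6 (expiry=3+10=13). clock=3
Op 12: tick 1 -> clock=4.
Op 13: insert a.com -> 10.0.0.6 (expiry=4+10=14). clock=4
Op 14: insert a.com -> 10.0.0.2 (expiry=4+9=13). clock=4
Op 15: tick 1 -> clock=5. purged={b.com}
Op 16: tick 1 -> clock=6.
Op 17: tick 1 -> clock=7.
Op 18: insert a.com -> 10.0.0.6 (expiry=7+10=17). clock=7
Op 19: tick 1 -> clock=8.
Op 20: insert b.com -> 10.0.0.6 (expiry=8+12=20). clock=8
Op 21: insert a.com -> 10.0.0.6 (expiry=8+2=10). clock=8
Op 22: insert a.com -> 10.0.0.6 (expiry=8+11=19). clock=8
Op 23: insert b.com -> 10.0.0.6 (expiry=8+12=20). clock=8
Op 24: tick 1 -> clock=9.
Op 25: tick 1 -> clock=10.
Op 26: tick 1 -> clock=11.
Op 27: insert b.com -> 10.0.0.3 (expiry=11+1=12). clock=11
Op 28: insert b.com -> 10.0.0.3 (expiry=11+12=23). clock=11
Op 29: insert a.com -> 10.0.0.3 (expiry=11+12=23). clock=11
lookup b.com: present, ip=10.0.0.3 expiry=23 > clock=11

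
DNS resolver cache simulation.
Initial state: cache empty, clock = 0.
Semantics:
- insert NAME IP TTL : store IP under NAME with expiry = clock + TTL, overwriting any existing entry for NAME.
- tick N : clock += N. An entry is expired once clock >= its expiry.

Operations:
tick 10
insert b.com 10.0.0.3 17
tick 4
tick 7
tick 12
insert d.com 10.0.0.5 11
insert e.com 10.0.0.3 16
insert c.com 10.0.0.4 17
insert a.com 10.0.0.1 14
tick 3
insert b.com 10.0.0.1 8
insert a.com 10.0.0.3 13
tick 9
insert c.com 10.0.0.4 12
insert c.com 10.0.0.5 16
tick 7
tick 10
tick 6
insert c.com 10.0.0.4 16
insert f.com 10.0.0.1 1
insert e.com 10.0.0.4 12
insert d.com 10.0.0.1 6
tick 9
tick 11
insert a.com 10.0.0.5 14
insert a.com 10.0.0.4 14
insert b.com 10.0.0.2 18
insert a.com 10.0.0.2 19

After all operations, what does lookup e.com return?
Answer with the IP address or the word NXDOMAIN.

Op 1: tick 10 -> clock=10.
Op 2: insert b.com -> 10.0.0.3 (expiry=10+17=27). clock=10
Op 3: tick 4 -> clock=14.
Op 4: tick 7 -> clock=21.
Op 5: tick 12 -> clock=33. purged={b.com}
Op 6: insert d.com -> 10.0.0.5 (expiry=33+11=44). clock=33
Op 7: insert e.com -> 10.0.0.3 (expiry=33+16=49). clock=33
Op 8: insert c.com -> 10.0.0.4 (expiry=33+17=50). clock=33
Op 9: insert a.com -> 10.0.0.1 (expiry=33+14=47). clock=33
Op 10: tick 3 -> clock=36.
Op 11: insert b.com -> 10.0.0.1 (expiry=36+8=44). clock=36
Op 12: insert a.com -> 10.0.0.3 (expiry=36+13=49). clock=36
Op 13: tick 9 -> clock=45. purged={b.com,d.com}
Op 14: insert c.com -> 10.0.0.4 (expiry=45+12=57). clock=45
Op 15: insert c.com -> 10.0.0.5 (expiry=45+16=61). clock=45
Op 16: tick 7 -> clock=52. purged={a.com,e.com}
Op 17: tick 10 -> clock=62. purged={c.com}
Op 18: tick 6 -> clock=68.
Op 19: insert c.com -> 10.0.0.4 (expiry=68+16=84). clock=68
Op 20: insert f.com -> 10.0.0.1 (expiry=68+1=69). clock=68
Op 21: insert e.com -> 10.0.0.4 (expiry=68+12=80). clock=68
Op 22: insert d.com -> 10.0.0.1 (expiry=68+6=74). clock=68
Op 23: tick 9 -> clock=77. purged={d.com,f.com}
Op 24: tick 11 -> clock=88. purged={c.com,e.com}
Op 25: insert a.com -> 10.0.0.5 (expiry=88+14=102). clock=88
Op 26: insert a.com -> 10.0.0.4 (expiry=88+14=102). clock=88
Op 27: insert b.com -> 10.0.0.2 (expiry=88+18=106). clock=88
Op 28: insert a.com -> 10.0.0.2 (expiry=88+19=107). clock=88
lookup e.com: not in cache (expired or never inserted)

Answer: NXDOMAIN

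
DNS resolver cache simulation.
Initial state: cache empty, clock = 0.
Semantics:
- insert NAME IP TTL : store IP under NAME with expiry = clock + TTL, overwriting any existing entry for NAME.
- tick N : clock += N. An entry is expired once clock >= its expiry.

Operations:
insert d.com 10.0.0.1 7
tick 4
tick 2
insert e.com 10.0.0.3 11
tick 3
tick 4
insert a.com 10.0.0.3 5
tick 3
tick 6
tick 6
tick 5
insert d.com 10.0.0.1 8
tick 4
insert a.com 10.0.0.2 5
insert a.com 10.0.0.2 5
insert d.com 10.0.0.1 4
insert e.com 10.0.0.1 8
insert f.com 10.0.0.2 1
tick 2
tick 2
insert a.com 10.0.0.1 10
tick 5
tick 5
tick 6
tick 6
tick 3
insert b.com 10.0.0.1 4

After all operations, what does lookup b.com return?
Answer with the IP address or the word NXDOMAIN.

Op 1: insert d.com -> 10.0.0.1 (expiry=0+7=7). clock=0
Op 2: tick 4 -> clock=4.
Op 3: tick 2 -> clock=6.
Op 4: insert e.com -> 10.0.0.3 (expiry=6+11=17). clock=6
Op 5: tick 3 -> clock=9. purged={d.com}
Op 6: tick 4 -> clock=13.
Op 7: insert a.com -> 10.0.0.3 (expiry=13+5=18). clock=13
Op 8: tick 3 -> clock=16.
Op 9: tick 6 -> clock=22. purged={a.com,e.com}
Op 10: tick 6 -> clock=28.
Op 11: tick 5 -> clock=33.
Op 12: insert d.com -> 10.0.0.1 (expiry=33+8=41). clock=33
Op 13: tick 4 -> clock=37.
Op 14: insert a.com -> 10.0.0.2 (expiry=37+5=42). clock=37
Op 15: insert a.com -> 10.0.0.2 (expiry=37+5=42). clock=37
Op 16: insert d.com -> 10.0.0.1 (expiry=37+4=41). clock=37
Op 17: insert e.com -> 10.0.0.1 (expiry=37+8=45). clock=37
Op 18: insert f.com -> 10.0.0.2 (expiry=37+1=38). clock=37
Op 19: tick 2 -> clock=39. purged={f.com}
Op 20: tick 2 -> clock=41. purged={d.com}
Op 21: insert a.com -> 10.0.0.1 (expiry=41+10=51). clock=41
Op 22: tick 5 -> clock=46. purged={e.com}
Op 23: tick 5 -> clock=51. purged={a.com}
Op 24: tick 6 -> clock=57.
Op 25: tick 6 -> clock=63.
Op 26: tick 3 -> clock=66.
Op 27: insert b.com -> 10.0.0.1 (expiry=66+4=70). clock=66
lookup b.com: present, ip=10.0.0.1 expiry=70 > clock=66

Answer: 10.0.0.1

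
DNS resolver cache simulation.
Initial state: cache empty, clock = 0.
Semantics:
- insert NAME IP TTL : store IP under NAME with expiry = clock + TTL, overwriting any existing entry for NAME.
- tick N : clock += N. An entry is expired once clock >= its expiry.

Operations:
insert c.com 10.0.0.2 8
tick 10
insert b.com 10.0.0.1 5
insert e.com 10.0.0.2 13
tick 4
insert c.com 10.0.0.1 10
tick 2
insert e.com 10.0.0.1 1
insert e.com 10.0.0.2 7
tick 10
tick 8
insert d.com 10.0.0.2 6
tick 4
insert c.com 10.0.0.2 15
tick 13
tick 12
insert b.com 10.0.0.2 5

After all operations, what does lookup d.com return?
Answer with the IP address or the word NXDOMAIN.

Op 1: insert c.com -> 10.0.0.2 (expiry=0+8=8). clock=0
Op 2: tick 10 -> clock=10. purged={c.com}
Op 3: insert b.com -> 10.0.0.1 (expiry=10+5=15). clock=10
Op 4: insert e.com -> 10.0.0.2 (expiry=10+13=23). clock=10
Op 5: tick 4 -> clock=14.
Op 6: insert c.com -> 10.0.0.1 (expiry=14+10=24). clock=14
Op 7: tick 2 -> clock=16. purged={b.com}
Op 8: insert e.com -> 10.0.0.1 (expiry=16+1=17). clock=16
Op 9: insert e.com -> 10.0.0.2 (expiry=16+7=23). clock=16
Op 10: tick 10 -> clock=26. purged={c.com,e.com}
Op 11: tick 8 -> clock=34.
Op 12: insert d.com -> 10.0.0.2 (expiry=34+6=40). clock=34
Op 13: tick 4 -> clock=38.
Op 14: insert c.com -> 10.0.0.2 (expiry=38+15=53). clock=38
Op 15: tick 13 -> clock=51. purged={d.com}
Op 16: tick 12 -> clock=63. purged={c.com}
Op 17: insert b.com -> 10.0.0.2 (expiry=63+5=68). clock=63
lookup d.com: not in cache (expired or never inserted)

Answer: NXDOMAIN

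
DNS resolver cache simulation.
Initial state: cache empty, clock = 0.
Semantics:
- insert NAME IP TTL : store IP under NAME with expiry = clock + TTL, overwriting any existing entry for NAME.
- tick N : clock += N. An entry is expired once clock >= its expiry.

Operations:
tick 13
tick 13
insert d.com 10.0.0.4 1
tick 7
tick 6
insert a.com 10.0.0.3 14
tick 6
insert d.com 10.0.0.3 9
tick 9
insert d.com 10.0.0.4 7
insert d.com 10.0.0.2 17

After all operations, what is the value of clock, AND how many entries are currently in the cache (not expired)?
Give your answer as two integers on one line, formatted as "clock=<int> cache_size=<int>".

Answer: clock=54 cache_size=1

Derivation:
Op 1: tick 13 -> clock=13.
Op 2: tick 13 -> clock=26.
Op 3: insert d.com -> 10.0.0.4 (expiry=26+1=27). clock=26
Op 4: tick 7 -> clock=33. purged={d.com}
Op 5: tick 6 -> clock=39.
Op 6: insert a.com -> 10.0.0.3 (expiry=39+14=53). clock=39
Op 7: tick 6 -> clock=45.
Op 8: insert d.com -> 10.0.0.3 (expiry=45+9=54). clock=45
Op 9: tick 9 -> clock=54. purged={a.com,d.com}
Op 10: insert d.com -> 10.0.0.4 (expiry=54+7=61). clock=54
Op 11: insert d.com -> 10.0.0.2 (expiry=54+17=71). clock=54
Final clock = 54
Final cache (unexpired): {d.com} -> size=1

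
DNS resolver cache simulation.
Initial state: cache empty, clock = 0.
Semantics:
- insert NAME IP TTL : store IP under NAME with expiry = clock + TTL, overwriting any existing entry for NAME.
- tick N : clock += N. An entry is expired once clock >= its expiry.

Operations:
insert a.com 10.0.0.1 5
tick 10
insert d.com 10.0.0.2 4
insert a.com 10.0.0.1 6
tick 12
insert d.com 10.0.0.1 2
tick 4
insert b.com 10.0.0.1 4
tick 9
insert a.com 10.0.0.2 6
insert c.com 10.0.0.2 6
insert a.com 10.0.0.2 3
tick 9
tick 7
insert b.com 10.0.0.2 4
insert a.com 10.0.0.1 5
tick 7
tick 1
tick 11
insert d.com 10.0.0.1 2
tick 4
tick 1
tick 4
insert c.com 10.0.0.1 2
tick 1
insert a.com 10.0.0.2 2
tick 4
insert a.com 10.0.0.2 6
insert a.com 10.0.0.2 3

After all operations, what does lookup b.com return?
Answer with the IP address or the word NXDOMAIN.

Op 1: insert a.com -> 10.0.0.1 (expiry=0+5=5). clock=0
Op 2: tick 10 -> clock=10. purged={a.com}
Op 3: insert d.com -> 10.0.0.2 (expiry=10+4=14). clock=10
Op 4: insert a.com -> 10.0.0.1 (expiry=10+6=16). clock=10
Op 5: tick 12 -> clock=22. purged={a.com,d.com}
Op 6: insert d.com -> 10.0.0.1 (expiry=22+2=24). clock=22
Op 7: tick 4 -> clock=26. purged={d.com}
Op 8: insert b.com -> 10.0.0.1 (expiry=26+4=30). clock=26
Op 9: tick 9 -> clock=35. purged={b.com}
Op 10: insert a.com -> 10.0.0.2 (expiry=35+6=41). clock=35
Op 11: insert c.com -> 10.0.0.2 (expiry=35+6=41). clock=35
Op 12: insert a.com -> 10.0.0.2 (expiry=35+3=38). clock=35
Op 13: tick 9 -> clock=44. purged={a.com,c.com}
Op 14: tick 7 -> clock=51.
Op 15: insert b.com -> 10.0.0.2 (expiry=51+4=55). clock=51
Op 16: insert a.com -> 10.0.0.1 (expiry=51+5=56). clock=51
Op 17: tick 7 -> clock=58. purged={a.com,b.com}
Op 18: tick 1 -> clock=59.
Op 19: tick 11 -> clock=70.
Op 20: insert d.com -> 10.0.0.1 (expiry=70+2=72). clock=70
Op 21: tick 4 -> clock=74. purged={d.com}
Op 22: tick 1 -> clock=75.
Op 23: tick 4 -> clock=79.
Op 24: insert c.com -> 10.0.0.1 (expiry=79+2=81). clock=79
Op 25: tick 1 -> clock=80.
Op 26: insert a.com -> 10.0.0.2 (expiry=80+2=82). clock=80
Op 27: tick 4 -> clock=84. purged={a.com,c.com}
Op 28: insert a.com -> 10.0.0.2 (expiry=84+6=90). clock=84
Op 29: insert a.com -> 10.0.0.2 (expiry=84+3=87). clock=84
lookup b.com: not in cache (expired or never inserted)

Answer: NXDOMAIN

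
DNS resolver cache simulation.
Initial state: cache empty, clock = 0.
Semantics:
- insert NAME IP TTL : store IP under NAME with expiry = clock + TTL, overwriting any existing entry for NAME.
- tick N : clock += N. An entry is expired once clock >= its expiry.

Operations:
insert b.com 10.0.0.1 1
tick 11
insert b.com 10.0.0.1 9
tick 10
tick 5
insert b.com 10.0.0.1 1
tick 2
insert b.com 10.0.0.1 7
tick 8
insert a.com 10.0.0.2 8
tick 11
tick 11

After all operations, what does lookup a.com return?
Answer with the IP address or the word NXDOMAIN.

Answer: NXDOMAIN

Derivation:
Op 1: insert b.com -> 10.0.0.1 (expiry=0+1=1). clock=0
Op 2: tick 11 -> clock=11. purged={b.com}
Op 3: insert b.com -> 10.0.0.1 (expiry=11+9=20). clock=11
Op 4: tick 10 -> clock=21. purged={b.com}
Op 5: tick 5 -> clock=26.
Op 6: insert b.com -> 10.0.0.1 (expiry=26+1=27). clock=26
Op 7: tick 2 -> clock=28. purged={b.com}
Op 8: insert b.com -> 10.0.0.1 (expiry=28+7=35). clock=28
Op 9: tick 8 -> clock=36. purged={b.com}
Op 10: insert a.com -> 10.0.0.2 (expiry=36+8=44). clock=36
Op 11: tick 11 -> clock=47. purged={a.com}
Op 12: tick 11 -> clock=58.
lookup a.com: not in cache (expired or never inserted)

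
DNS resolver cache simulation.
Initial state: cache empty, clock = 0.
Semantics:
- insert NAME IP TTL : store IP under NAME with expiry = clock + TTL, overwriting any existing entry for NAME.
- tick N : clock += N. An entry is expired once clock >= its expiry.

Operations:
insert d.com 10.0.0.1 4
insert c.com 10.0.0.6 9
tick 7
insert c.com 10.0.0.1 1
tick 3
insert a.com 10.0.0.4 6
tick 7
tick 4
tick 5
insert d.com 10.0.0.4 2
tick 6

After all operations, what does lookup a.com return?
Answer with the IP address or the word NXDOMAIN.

Op 1: insert d.com -> 10.0.0.1 (expiry=0+4=4). clock=0
Op 2: insert c.com -> 10.0.0.6 (expiry=0+9=9). clock=0
Op 3: tick 7 -> clock=7. purged={d.com}
Op 4: insert c.com -> 10.0.0.1 (expiry=7+1=8). clock=7
Op 5: tick 3 -> clock=10. purged={c.com}
Op 6: insert a.com -> 10.0.0.4 (expiry=10+6=16). clock=10
Op 7: tick 7 -> clock=17. purged={a.com}
Op 8: tick 4 -> clock=21.
Op 9: tick 5 -> clock=26.
Op 10: insert d.com -> 10.0.0.4 (expiry=26+2=28). clock=26
Op 11: tick 6 -> clock=32. purged={d.com}
lookup a.com: not in cache (expired or never inserted)

Answer: NXDOMAIN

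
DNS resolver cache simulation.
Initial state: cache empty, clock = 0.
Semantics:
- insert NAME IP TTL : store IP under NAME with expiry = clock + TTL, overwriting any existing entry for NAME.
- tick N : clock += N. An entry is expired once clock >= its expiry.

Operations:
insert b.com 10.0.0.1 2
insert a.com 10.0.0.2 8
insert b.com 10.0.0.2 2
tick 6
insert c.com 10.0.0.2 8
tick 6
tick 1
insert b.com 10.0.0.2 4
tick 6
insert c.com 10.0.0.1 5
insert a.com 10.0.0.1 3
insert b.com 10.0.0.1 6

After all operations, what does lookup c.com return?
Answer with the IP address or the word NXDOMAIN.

Answer: 10.0.0.1

Derivation:
Op 1: insert b.com -> 10.0.0.1 (expiry=0+2=2). clock=0
Op 2: insert a.com -> 10.0.0.2 (expiry=0+8=8). clock=0
Op 3: insert b.com -> 10.0.0.2 (expiry=0+2=2). clock=0
Op 4: tick 6 -> clock=6. purged={b.com}
Op 5: insert c.com -> 10.0.0.2 (expiry=6+8=14). clock=6
Op 6: tick 6 -> clock=12. purged={a.com}
Op 7: tick 1 -> clock=13.
Op 8: insert b.com -> 10.0.0.2 (expiry=13+4=17). clock=13
Op 9: tick 6 -> clock=19. purged={b.com,c.com}
Op 10: insert c.com -> 10.0.0.1 (expiry=19+5=24). clock=19
Op 11: insert a.com -> 10.0.0.1 (expiry=19+3=22). clock=19
Op 12: insert b.com -> 10.0.0.1 (expiry=19+6=25). clock=19
lookup c.com: present, ip=10.0.0.1 expiry=24 > clock=19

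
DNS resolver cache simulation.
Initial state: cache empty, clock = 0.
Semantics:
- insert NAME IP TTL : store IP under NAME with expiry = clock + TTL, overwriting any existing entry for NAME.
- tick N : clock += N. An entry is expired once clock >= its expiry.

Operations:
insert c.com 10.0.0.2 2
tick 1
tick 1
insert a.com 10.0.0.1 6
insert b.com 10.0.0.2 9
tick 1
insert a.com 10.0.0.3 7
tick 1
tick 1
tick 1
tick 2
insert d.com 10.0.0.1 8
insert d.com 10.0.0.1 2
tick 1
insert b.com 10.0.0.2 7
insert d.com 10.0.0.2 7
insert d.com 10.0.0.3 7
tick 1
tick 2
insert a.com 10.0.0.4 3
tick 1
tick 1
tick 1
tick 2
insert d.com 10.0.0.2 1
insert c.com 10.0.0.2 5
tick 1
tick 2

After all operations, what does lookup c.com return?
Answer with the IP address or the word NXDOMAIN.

Op 1: insert c.com -> 10.0.0.2 (expiry=0+2=2). clock=0
Op 2: tick 1 -> clock=1.
Op 3: tick 1 -> clock=2. purged={c.com}
Op 4: insert a.com -> 10.0.0.1 (expiry=2+6=8). clock=2
Op 5: insert b.com -> 10.0.0.2 (expiry=2+9=11). clock=2
Op 6: tick 1 -> clock=3.
Op 7: insert a.com -> 10.0.0.3 (expiry=3+7=10). clock=3
Op 8: tick 1 -> clock=4.
Op 9: tick 1 -> clock=5.
Op 10: tick 1 -> clock=6.
Op 11: tick 2 -> clock=8.
Op 12: insert d.com -> 10.0.0.1 (expiry=8+8=16). clock=8
Op 13: insert d.com -> 10.0.0.1 (expiry=8+2=10). clock=8
Op 14: tick 1 -> clock=9.
Op 15: insert b.com -> 10.0.0.2 (expiry=9+7=16). clock=9
Op 16: insert d.com -> 10.0.0.2 (expiry=9+7=16). clock=9
Op 17: insert d.com -> 10.0.0.3 (expiry=9+7=16). clock=9
Op 18: tick 1 -> clock=10. purged={a.com}
Op 19: tick 2 -> clock=12.
Op 20: insert a.com -> 10.0.0.4 (expiry=12+3=15). clock=12
Op 21: tick 1 -> clock=13.
Op 22: tick 1 -> clock=14.
Op 23: tick 1 -> clock=15. purged={a.com}
Op 24: tick 2 -> clock=17. purged={b.com,d.com}
Op 25: insert d.com -> 10.0.0.2 (expiry=17+1=18). clock=17
Op 26: insert c.com -> 10.0.0.2 (expiry=17+5=22). clock=17
Op 27: tick 1 -> clock=18. purged={d.com}
Op 28: tick 2 -> clock=20.
lookup c.com: present, ip=10.0.0.2 expiry=22 > clock=20

Answer: 10.0.0.2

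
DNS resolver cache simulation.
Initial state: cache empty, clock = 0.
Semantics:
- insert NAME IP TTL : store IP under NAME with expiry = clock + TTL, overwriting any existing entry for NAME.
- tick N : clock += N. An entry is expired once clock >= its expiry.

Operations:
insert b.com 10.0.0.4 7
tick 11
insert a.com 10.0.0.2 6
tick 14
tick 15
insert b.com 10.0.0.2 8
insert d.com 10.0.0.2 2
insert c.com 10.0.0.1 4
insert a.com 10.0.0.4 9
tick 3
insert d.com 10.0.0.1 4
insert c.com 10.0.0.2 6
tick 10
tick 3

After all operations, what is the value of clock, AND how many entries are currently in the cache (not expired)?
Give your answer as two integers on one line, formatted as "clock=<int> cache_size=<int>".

Answer: clock=56 cache_size=0

Derivation:
Op 1: insert b.com -> 10.0.0.4 (expiry=0+7=7). clock=0
Op 2: tick 11 -> clock=11. purged={b.com}
Op 3: insert a.com -> 10.0.0.2 (expiry=11+6=17). clock=11
Op 4: tick 14 -> clock=25. purged={a.com}
Op 5: tick 15 -> clock=40.
Op 6: insert b.com -> 10.0.0.2 (expiry=40+8=48). clock=40
Op 7: insert d.com -> 10.0.0.2 (expiry=40+2=42). clock=40
Op 8: insert c.com -> 10.0.0.1 (expiry=40+4=44). clock=40
Op 9: insert a.com -> 10.0.0.4 (expiry=40+9=49). clock=40
Op 10: tick 3 -> clock=43. purged={d.com}
Op 11: insert d.com -> 10.0.0.1 (expiry=43+4=47). clock=43
Op 12: insert c.com -> 10.0.0.2 (expiry=43+6=49). clock=43
Op 13: tick 10 -> clock=53. purged={a.com,b.com,c.com,d.com}
Op 14: tick 3 -> clock=56.
Final clock = 56
Final cache (unexpired): {} -> size=0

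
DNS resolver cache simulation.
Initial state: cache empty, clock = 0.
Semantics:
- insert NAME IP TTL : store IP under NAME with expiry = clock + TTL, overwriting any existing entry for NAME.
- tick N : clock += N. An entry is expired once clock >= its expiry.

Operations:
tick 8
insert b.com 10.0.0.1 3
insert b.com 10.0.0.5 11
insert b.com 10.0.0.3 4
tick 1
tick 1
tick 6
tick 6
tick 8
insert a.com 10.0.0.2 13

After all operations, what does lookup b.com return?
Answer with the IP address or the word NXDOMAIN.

Op 1: tick 8 -> clock=8.
Op 2: insert b.com -> 10.0.0.1 (expiry=8+3=11). clock=8
Op 3: insert b.com -> 10.0.0.5 (expiry=8+11=19). clock=8
Op 4: insert b.com -> 10.0.0.3 (expiry=8+4=12). clock=8
Op 5: tick 1 -> clock=9.
Op 6: tick 1 -> clock=10.
Op 7: tick 6 -> clock=16. purged={b.com}
Op 8: tick 6 -> clock=22.
Op 9: tick 8 -> clock=30.
Op 10: insert a.com -> 10.0.0.2 (expiry=30+13=43). clock=30
lookup b.com: not in cache (expired or never inserted)

Answer: NXDOMAIN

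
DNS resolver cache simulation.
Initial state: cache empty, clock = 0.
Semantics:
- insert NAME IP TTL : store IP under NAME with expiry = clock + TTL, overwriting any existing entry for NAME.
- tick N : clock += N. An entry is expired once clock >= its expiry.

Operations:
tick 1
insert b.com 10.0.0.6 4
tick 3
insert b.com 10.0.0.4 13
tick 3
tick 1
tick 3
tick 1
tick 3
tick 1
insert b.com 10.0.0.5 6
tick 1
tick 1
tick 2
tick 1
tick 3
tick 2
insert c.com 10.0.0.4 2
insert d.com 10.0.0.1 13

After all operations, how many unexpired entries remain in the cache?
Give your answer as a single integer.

Answer: 2

Derivation:
Op 1: tick 1 -> clock=1.
Op 2: insert b.com -> 10.0.0.6 (expiry=1+4=5). clock=1
Op 3: tick 3 -> clock=4.
Op 4: insert b.com -> 10.0.0.4 (expiry=4+13=17). clock=4
Op 5: tick 3 -> clock=7.
Op 6: tick 1 -> clock=8.
Op 7: tick 3 -> clock=11.
Op 8: tick 1 -> clock=12.
Op 9: tick 3 -> clock=15.
Op 10: tick 1 -> clock=16.
Op 11: insert b.com -> 10.0.0.5 (expiry=16+6=22). clock=16
Op 12: tick 1 -> clock=17.
Op 13: tick 1 -> clock=18.
Op 14: tick 2 -> clock=20.
Op 15: tick 1 -> clock=21.
Op 16: tick 3 -> clock=24. purged={b.com}
Op 17: tick 2 -> clock=26.
Op 18: insert c.com -> 10.0.0.4 (expiry=26+2=28). clock=26
Op 19: insert d.com -> 10.0.0.1 (expiry=26+13=39). clock=26
Final cache (unexpired): {c.com,d.com} -> size=2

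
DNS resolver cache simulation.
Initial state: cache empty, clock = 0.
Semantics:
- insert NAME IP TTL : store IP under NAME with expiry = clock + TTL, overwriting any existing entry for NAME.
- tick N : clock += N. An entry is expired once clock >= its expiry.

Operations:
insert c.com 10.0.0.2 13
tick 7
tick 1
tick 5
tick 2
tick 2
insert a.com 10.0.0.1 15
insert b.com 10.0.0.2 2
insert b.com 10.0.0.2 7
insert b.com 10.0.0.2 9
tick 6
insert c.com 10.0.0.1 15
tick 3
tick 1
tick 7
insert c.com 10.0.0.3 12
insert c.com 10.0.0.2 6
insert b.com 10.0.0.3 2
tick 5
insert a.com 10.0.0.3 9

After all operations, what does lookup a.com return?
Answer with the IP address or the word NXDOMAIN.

Answer: 10.0.0.3

Derivation:
Op 1: insert c.com -> 10.0.0.2 (expiry=0+13=13). clock=0
Op 2: tick 7 -> clock=7.
Op 3: tick 1 -> clock=8.
Op 4: tick 5 -> clock=13. purged={c.com}
Op 5: tick 2 -> clock=15.
Op 6: tick 2 -> clock=17.
Op 7: insert a.com -> 10.0.0.1 (expiry=17+15=32). clock=17
Op 8: insert b.com -> 10.0.0.2 (expiry=17+2=19). clock=17
Op 9: insert b.com -> 10.0.0.2 (expiry=17+7=24). clock=17
Op 10: insert b.com -> 10.0.0.2 (expiry=17+9=26). clock=17
Op 11: tick 6 -> clock=23.
Op 12: insert c.com -> 10.0.0.1 (expiry=23+15=38). clock=23
Op 13: tick 3 -> clock=26. purged={b.com}
Op 14: tick 1 -> clock=27.
Op 15: tick 7 -> clock=34. purged={a.com}
Op 16: insert c.com -> 10.0.0.3 (expiry=34+12=46). clock=34
Op 17: insert c.com -> 10.0.0.2 (expiry=34+6=40). clock=34
Op 18: insert b.com -> 10.0.0.3 (expiry=34+2=36). clock=34
Op 19: tick 5 -> clock=39. purged={b.com}
Op 20: insert a.com -> 10.0.0.3 (expiry=39+9=48). clock=39
lookup a.com: present, ip=10.0.0.3 expiry=48 > clock=39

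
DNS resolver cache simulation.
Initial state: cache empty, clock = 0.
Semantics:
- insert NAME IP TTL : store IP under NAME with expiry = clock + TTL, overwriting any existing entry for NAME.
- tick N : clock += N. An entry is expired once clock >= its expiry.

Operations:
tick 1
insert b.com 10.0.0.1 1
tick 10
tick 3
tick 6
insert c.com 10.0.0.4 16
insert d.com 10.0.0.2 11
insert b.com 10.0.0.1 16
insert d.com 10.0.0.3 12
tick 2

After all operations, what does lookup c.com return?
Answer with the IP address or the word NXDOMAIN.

Op 1: tick 1 -> clock=1.
Op 2: insert b.com -> 10.0.0.1 (expiry=1+1=2). clock=1
Op 3: tick 10 -> clock=11. purged={b.com}
Op 4: tick 3 -> clock=14.
Op 5: tick 6 -> clock=20.
Op 6: insert c.com -> 10.0.0.4 (expiry=20+16=36). clock=20
Op 7: insert d.com -> 10.0.0.2 (expiry=20+11=31). clock=20
Op 8: insert b.com -> 10.0.0.1 (expiry=20+16=36). clock=20
Op 9: insert d.com -> 10.0.0.3 (expiry=20+12=32). clock=20
Op 10: tick 2 -> clock=22.
lookup c.com: present, ip=10.0.0.4 expiry=36 > clock=22

Answer: 10.0.0.4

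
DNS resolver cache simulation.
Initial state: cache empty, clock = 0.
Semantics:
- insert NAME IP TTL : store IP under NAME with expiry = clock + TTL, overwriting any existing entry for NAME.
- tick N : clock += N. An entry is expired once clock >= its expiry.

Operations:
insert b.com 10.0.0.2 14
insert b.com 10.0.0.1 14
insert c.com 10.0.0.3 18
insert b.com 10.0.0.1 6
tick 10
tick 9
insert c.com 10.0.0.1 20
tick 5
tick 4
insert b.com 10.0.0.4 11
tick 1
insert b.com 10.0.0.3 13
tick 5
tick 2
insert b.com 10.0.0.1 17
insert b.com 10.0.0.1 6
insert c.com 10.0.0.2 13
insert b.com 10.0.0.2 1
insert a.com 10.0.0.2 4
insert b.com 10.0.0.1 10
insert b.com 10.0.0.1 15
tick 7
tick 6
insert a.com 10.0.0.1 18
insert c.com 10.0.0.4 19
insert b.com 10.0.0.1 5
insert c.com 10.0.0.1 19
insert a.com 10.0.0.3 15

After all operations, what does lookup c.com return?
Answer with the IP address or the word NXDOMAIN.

Answer: 10.0.0.1

Derivation:
Op 1: insert b.com -> 10.0.0.2 (expiry=0+14=14). clock=0
Op 2: insert b.com -> 10.0.0.1 (expiry=0+14=14). clock=0
Op 3: insert c.com -> 10.0.0.3 (expiry=0+18=18). clock=0
Op 4: insert b.com -> 10.0.0.1 (expiry=0+6=6). clock=0
Op 5: tick 10 -> clock=10. purged={b.com}
Op 6: tick 9 -> clock=19. purged={c.com}
Op 7: insert c.com -> 10.0.0.1 (expiry=19+20=39). clock=19
Op 8: tick 5 -> clock=24.
Op 9: tick 4 -> clock=28.
Op 10: insert b.com -> 10.0.0.4 (expiry=28+11=39). clock=28
Op 11: tick 1 -> clock=29.
Op 12: insert b.com -> 10.0.0.3 (expiry=29+13=42). clock=29
Op 13: tick 5 -> clock=34.
Op 14: tick 2 -> clock=36.
Op 15: insert b.com -> 10.0.0.1 (expiry=36+17=53). clock=36
Op 16: insert b.com -> 10.0.0.1 (expiry=36+6=42). clock=36
Op 17: insert c.com -> 10.0.0.2 (expiry=36+13=49). clock=36
Op 18: insert b.com -> 10.0.0.2 (expiry=36+1=37). clock=36
Op 19: insert a.com -> 10.0.0.2 (expiry=36+4=40). clock=36
Op 20: insert b.com -> 10.0.0.1 (expiry=36+10=46). clock=36
Op 21: insert b.com -> 10.0.0.1 (expiry=36+15=51). clock=36
Op 22: tick 7 -> clock=43. purged={a.com}
Op 23: tick 6 -> clock=49. purged={c.com}
Op 24: insert a.com -> 10.0.0.1 (expiry=49+18=67). clock=49
Op 25: insert c.com -> 10.0.0.4 (expiry=49+19=68). clock=49
Op 26: insert b.com -> 10.0.0.1 (expiry=49+5=54). clock=49
Op 27: insert c.com -> 10.0.0.1 (expiry=49+19=68). clock=49
Op 28: insert a.com -> 10.0.0.3 (expiry=49+15=64). clock=49
lookup c.com: present, ip=10.0.0.1 expiry=68 > clock=49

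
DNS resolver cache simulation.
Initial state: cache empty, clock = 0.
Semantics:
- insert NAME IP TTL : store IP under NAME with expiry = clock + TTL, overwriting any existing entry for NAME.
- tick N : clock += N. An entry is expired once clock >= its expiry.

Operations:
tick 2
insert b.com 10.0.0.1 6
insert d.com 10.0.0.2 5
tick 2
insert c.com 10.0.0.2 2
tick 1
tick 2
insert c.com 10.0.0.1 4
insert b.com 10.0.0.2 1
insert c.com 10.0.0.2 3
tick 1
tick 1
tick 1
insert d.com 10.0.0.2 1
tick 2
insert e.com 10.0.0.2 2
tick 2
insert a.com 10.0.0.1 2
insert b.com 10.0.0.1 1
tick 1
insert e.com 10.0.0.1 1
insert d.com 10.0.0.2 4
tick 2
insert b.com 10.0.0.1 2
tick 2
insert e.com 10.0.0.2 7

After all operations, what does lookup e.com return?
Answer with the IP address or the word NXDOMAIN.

Op 1: tick 2 -> clock=2.
Op 2: insert b.com -> 10.0.0.1 (expiry=2+6=8). clock=2
Op 3: insert d.com -> 10.0.0.2 (expiry=2+5=7). clock=2
Op 4: tick 2 -> clock=4.
Op 5: insert c.com -> 10.0.0.2 (expiry=4+2=6). clock=4
Op 6: tick 1 -> clock=5.
Op 7: tick 2 -> clock=7. purged={c.com,d.com}
Op 8: insert c.com -> 10.0.0.1 (expiry=7+4=11). clock=7
Op 9: insert b.com -> 10.0.0.2 (expiry=7+1=8). clock=7
Op 10: insert c.com -> 10.0.0.2 (expiry=7+3=10). clock=7
Op 11: tick 1 -> clock=8. purged={b.com}
Op 12: tick 1 -> clock=9.
Op 13: tick 1 -> clock=10. purged={c.com}
Op 14: insert d.com -> 10.0.0.2 (expiry=10+1=11). clock=10
Op 15: tick 2 -> clock=12. purged={d.com}
Op 16: insert e.com -> 10.0.0.2 (expiry=12+2=14). clock=12
Op 17: tick 2 -> clock=14. purged={e.com}
Op 18: insert a.com -> 10.0.0.1 (expiry=14+2=16). clock=14
Op 19: insert b.com -> 10.0.0.1 (expiry=14+1=15). clock=14
Op 20: tick 1 -> clock=15. purged={b.com}
Op 21: insert e.com -> 10.0.0.1 (expiry=15+1=16). clock=15
Op 22: insert d.com -> 10.0.0.2 (expiry=15+4=19). clock=15
Op 23: tick 2 -> clock=17. purged={a.com,e.com}
Op 24: insert b.com -> 10.0.0.1 (expiry=17+2=19). clock=17
Op 25: tick 2 -> clock=19. purged={b.com,d.com}
Op 26: insert e.com -> 10.0.0.2 (expiry=19+7=26). clock=19
lookup e.com: present, ip=10.0.0.2 expiry=26 > clock=19

Answer: 10.0.0.2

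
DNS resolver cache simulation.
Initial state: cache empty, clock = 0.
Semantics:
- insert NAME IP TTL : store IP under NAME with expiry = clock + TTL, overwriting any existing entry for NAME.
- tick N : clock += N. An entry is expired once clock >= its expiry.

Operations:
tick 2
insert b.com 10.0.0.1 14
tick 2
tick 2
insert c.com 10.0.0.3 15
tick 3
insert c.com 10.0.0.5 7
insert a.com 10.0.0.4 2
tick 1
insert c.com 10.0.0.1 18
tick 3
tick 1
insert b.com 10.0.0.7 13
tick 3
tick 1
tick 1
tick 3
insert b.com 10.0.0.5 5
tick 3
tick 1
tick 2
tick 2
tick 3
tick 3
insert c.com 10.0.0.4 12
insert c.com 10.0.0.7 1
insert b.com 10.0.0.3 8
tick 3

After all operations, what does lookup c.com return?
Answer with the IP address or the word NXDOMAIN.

Answer: NXDOMAIN

Derivation:
Op 1: tick 2 -> clock=2.
Op 2: insert b.com -> 10.0.0.1 (expiry=2+14=16). clock=2
Op 3: tick 2 -> clock=4.
Op 4: tick 2 -> clock=6.
Op 5: insert c.com -> 10.0.0.3 (expiry=6+15=21). clock=6
Op 6: tick 3 -> clock=9.
Op 7: insert c.com -> 10.0.0.5 (expiry=9+7=16). clock=9
Op 8: insert a.com -> 10.0.0.4 (expiry=9+2=11). clock=9
Op 9: tick 1 -> clock=10.
Op 10: insert c.com -> 10.0.0.1 (expiry=10+18=28). clock=10
Op 11: tick 3 -> clock=13. purged={a.com}
Op 12: tick 1 -> clock=14.
Op 13: insert b.com -> 10.0.0.7 (expiry=14+13=27). clock=14
Op 14: tick 3 -> clock=17.
Op 15: tick 1 -> clock=18.
Op 16: tick 1 -> clock=19.
Op 17: tick 3 -> clock=22.
Op 18: insert b.com -> 10.0.0.5 (expiry=22+5=27). clock=22
Op 19: tick 3 -> clock=25.
Op 20: tick 1 -> clock=26.
Op 21: tick 2 -> clock=28. purged={b.com,c.com}
Op 22: tick 2 -> clock=30.
Op 23: tick 3 -> clock=33.
Op 24: tick 3 -> clock=36.
Op 25: insert c.com -> 10.0.0.4 (expiry=36+12=48). clock=36
Op 26: insert c.com -> 10.0.0.7 (expiry=36+1=37). clock=36
Op 27: insert b.com -> 10.0.0.3 (expiry=36+8=44). clock=36
Op 28: tick 3 -> clock=39. purged={c.com}
lookup c.com: not in cache (expired or never inserted)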